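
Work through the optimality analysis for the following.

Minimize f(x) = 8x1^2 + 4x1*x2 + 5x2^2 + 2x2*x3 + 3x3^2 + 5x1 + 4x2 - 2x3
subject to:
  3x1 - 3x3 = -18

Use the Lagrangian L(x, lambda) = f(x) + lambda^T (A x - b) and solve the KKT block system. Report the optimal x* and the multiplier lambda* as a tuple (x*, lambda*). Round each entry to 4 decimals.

Form the Lagrangian:
  L(x, lambda) = (1/2) x^T Q x + c^T x + lambda^T (A x - b)
Stationarity (grad_x L = 0): Q x + c + A^T lambda = 0.
Primal feasibility: A x = b.

This gives the KKT block system:
  [ Q   A^T ] [ x     ]   [-c ]
  [ A    0  ] [ lambda ] = [ b ]

Solving the linear system:
  x*      = (-1.5978, -0.6413, 4.4022)
  lambda* = (7.7101)
  f(x*)   = 59.712

x* = (-1.5978, -0.6413, 4.4022), lambda* = (7.7101)


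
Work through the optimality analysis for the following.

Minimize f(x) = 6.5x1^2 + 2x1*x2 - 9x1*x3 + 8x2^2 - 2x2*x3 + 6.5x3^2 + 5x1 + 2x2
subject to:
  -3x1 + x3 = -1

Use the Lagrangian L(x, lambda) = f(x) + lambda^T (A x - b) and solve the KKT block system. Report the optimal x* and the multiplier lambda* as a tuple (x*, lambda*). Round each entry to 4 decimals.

Form the Lagrangian:
  L(x, lambda) = (1/2) x^T Q x + c^T x + lambda^T (A x - b)
Stationarity (grad_x L = 0): Q x + c + A^T lambda = 0.
Primal feasibility: A x = b.

This gives the KKT block system:
  [ Q   A^T ] [ x     ]   [-c ]
  [ A    0  ] [ lambda ] = [ b ]

Solving the linear system:
  x*      = (0.32, -0.17, -0.04)
  lambda* = (3.06)
  f(x*)   = 2.16

x* = (0.32, -0.17, -0.04), lambda* = (3.06)


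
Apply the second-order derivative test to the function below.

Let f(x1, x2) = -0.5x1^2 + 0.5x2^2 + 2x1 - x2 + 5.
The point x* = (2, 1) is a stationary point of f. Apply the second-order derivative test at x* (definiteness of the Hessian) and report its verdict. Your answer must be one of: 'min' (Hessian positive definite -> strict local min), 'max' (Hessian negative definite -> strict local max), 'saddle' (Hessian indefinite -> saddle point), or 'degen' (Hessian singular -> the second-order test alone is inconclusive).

Compute the Hessian H = grad^2 f:
  H = [[-1, 0], [0, 1]]
Verify stationarity: grad f(x*) = H x* + g = (0, 0).
Eigenvalues of H: -1, 1.
Eigenvalues have mixed signs, so H is indefinite -> x* is a saddle point.

saddle


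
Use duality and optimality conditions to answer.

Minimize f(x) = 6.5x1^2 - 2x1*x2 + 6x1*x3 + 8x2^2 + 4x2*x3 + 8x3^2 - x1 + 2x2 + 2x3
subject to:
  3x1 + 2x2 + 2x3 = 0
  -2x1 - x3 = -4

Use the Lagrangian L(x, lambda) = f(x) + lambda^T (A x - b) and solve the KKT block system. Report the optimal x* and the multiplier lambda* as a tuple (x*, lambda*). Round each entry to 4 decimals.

Form the Lagrangian:
  L(x, lambda) = (1/2) x^T Q x + c^T x + lambda^T (A x - b)
Stationarity (grad_x L = 0): Q x + c + A^T lambda = 0.
Primal feasibility: A x = b.

This gives the KKT block system:
  [ Q   A^T ] [ x     ]   [-c ]
  [ A    0  ] [ lambda ] = [ b ]

Solving the linear system:
  x*      = (1.9574, -3.0213, 0.0851)
  lambda* = (24.9574, 52.9362)
  f(x*)   = 101.9574

x* = (1.9574, -3.0213, 0.0851), lambda* = (24.9574, 52.9362)


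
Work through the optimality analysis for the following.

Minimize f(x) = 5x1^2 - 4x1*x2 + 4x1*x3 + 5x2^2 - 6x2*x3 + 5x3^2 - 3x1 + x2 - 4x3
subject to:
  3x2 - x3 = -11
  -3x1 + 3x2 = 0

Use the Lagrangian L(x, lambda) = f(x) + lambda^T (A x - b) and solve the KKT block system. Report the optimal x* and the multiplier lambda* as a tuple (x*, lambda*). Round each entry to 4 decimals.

Form the Lagrangian:
  L(x, lambda) = (1/2) x^T Q x + c^T x + lambda^T (A x - b)
Stationarity (grad_x L = 0): Q x + c + A^T lambda = 0.
Primal feasibility: A x = b.

This gives the KKT block system:
  [ Q   A^T ] [ x     ]   [-c ]
  [ A    0  ] [ lambda ] = [ b ]

Solving the linear system:
  x*      = (-3.2667, -3.2667, 1.2)
  lambda* = (14.5333, -5.9333)
  f(x*)   = 80.8

x* = (-3.2667, -3.2667, 1.2), lambda* = (14.5333, -5.9333)


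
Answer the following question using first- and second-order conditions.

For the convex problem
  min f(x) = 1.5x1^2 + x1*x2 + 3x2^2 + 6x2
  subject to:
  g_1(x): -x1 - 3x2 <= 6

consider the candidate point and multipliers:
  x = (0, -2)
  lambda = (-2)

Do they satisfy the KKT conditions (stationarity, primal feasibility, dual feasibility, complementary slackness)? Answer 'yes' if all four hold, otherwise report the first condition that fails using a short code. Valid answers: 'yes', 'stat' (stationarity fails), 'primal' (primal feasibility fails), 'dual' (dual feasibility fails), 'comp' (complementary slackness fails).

Gradient of f: grad f(x) = Q x + c = (-2, -6)
Constraint values g_i(x) = a_i^T x - b_i:
  g_1((0, -2)) = 0
Stationarity residual: grad f(x) + sum_i lambda_i a_i = (0, 0)
  -> stationarity OK
Primal feasibility (all g_i <= 0): OK
Dual feasibility (all lambda_i >= 0): FAILS
Complementary slackness (lambda_i * g_i(x) = 0 for all i): OK

Verdict: the first failing condition is dual_feasibility -> dual.

dual


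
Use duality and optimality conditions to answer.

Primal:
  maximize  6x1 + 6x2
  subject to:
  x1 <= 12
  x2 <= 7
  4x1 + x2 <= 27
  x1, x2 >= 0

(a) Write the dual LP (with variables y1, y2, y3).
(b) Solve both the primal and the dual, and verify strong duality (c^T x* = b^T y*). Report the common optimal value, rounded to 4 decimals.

The standard primal-dual pair for 'max c^T x s.t. A x <= b, x >= 0' is:
  Dual:  min b^T y  s.t.  A^T y >= c,  y >= 0.

So the dual LP is:
  minimize  12y1 + 7y2 + 27y3
  subject to:
    y1 + 4y3 >= 6
    y2 + y3 >= 6
    y1, y2, y3 >= 0

Solving the primal: x* = (5, 7).
  primal value c^T x* = 72.
Solving the dual: y* = (0, 4.5, 1.5).
  dual value b^T y* = 72.
Strong duality: c^T x* = b^T y*. Confirmed.

72


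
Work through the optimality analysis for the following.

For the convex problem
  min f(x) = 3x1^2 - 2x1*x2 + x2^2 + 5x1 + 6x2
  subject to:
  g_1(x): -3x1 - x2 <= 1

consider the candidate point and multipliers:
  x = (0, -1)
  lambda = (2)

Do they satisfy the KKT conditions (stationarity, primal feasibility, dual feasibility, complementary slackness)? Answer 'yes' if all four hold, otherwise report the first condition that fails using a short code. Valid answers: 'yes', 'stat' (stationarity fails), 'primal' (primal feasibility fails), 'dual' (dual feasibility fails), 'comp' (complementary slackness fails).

Gradient of f: grad f(x) = Q x + c = (7, 4)
Constraint values g_i(x) = a_i^T x - b_i:
  g_1((0, -1)) = 0
Stationarity residual: grad f(x) + sum_i lambda_i a_i = (1, 2)
  -> stationarity FAILS
Primal feasibility (all g_i <= 0): OK
Dual feasibility (all lambda_i >= 0): OK
Complementary slackness (lambda_i * g_i(x) = 0 for all i): OK

Verdict: the first failing condition is stationarity -> stat.

stat


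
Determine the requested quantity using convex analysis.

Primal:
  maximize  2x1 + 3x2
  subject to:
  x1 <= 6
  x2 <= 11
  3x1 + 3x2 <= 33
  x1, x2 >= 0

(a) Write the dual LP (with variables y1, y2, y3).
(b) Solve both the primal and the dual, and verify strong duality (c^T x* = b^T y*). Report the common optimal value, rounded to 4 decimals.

The standard primal-dual pair for 'max c^T x s.t. A x <= b, x >= 0' is:
  Dual:  min b^T y  s.t.  A^T y >= c,  y >= 0.

So the dual LP is:
  minimize  6y1 + 11y2 + 33y3
  subject to:
    y1 + 3y3 >= 2
    y2 + 3y3 >= 3
    y1, y2, y3 >= 0

Solving the primal: x* = (0, 11).
  primal value c^T x* = 33.
Solving the dual: y* = (0, 0, 1).
  dual value b^T y* = 33.
Strong duality: c^T x* = b^T y*. Confirmed.

33


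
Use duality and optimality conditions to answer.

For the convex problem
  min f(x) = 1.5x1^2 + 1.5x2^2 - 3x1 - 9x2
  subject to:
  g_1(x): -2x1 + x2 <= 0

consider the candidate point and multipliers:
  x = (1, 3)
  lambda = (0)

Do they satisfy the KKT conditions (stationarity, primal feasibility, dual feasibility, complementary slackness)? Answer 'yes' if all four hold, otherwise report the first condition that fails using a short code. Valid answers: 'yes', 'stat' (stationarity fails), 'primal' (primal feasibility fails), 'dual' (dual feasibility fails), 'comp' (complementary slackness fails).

Gradient of f: grad f(x) = Q x + c = (0, 0)
Constraint values g_i(x) = a_i^T x - b_i:
  g_1((1, 3)) = 1
Stationarity residual: grad f(x) + sum_i lambda_i a_i = (0, 0)
  -> stationarity OK
Primal feasibility (all g_i <= 0): FAILS
Dual feasibility (all lambda_i >= 0): OK
Complementary slackness (lambda_i * g_i(x) = 0 for all i): OK

Verdict: the first failing condition is primal_feasibility -> primal.

primal


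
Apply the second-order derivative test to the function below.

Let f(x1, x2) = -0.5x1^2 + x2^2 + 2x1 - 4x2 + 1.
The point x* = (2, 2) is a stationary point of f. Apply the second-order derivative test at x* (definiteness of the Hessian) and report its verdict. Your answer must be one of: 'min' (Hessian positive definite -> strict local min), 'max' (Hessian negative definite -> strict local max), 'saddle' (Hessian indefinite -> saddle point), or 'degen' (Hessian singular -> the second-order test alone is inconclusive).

Compute the Hessian H = grad^2 f:
  H = [[-1, 0], [0, 2]]
Verify stationarity: grad f(x*) = H x* + g = (0, 0).
Eigenvalues of H: -1, 2.
Eigenvalues have mixed signs, so H is indefinite -> x* is a saddle point.

saddle


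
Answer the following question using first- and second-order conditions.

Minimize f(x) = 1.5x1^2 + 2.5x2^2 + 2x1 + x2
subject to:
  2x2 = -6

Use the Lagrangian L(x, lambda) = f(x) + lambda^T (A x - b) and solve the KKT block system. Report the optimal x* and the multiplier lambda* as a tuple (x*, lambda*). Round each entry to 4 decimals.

Form the Lagrangian:
  L(x, lambda) = (1/2) x^T Q x + c^T x + lambda^T (A x - b)
Stationarity (grad_x L = 0): Q x + c + A^T lambda = 0.
Primal feasibility: A x = b.

This gives the KKT block system:
  [ Q   A^T ] [ x     ]   [-c ]
  [ A    0  ] [ lambda ] = [ b ]

Solving the linear system:
  x*      = (-0.6667, -3)
  lambda* = (7)
  f(x*)   = 18.8333

x* = (-0.6667, -3), lambda* = (7)


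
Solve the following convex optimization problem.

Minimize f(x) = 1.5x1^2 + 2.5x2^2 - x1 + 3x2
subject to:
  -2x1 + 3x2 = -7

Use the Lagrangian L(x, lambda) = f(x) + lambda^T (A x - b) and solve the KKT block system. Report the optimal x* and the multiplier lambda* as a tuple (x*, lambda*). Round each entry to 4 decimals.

Form the Lagrangian:
  L(x, lambda) = (1/2) x^T Q x + c^T x + lambda^T (A x - b)
Stationarity (grad_x L = 0): Q x + c + A^T lambda = 0.
Primal feasibility: A x = b.

This gives the KKT block system:
  [ Q   A^T ] [ x     ]   [-c ]
  [ A    0  ] [ lambda ] = [ b ]

Solving the linear system:
  x*      = (1.2979, -1.4681)
  lambda* = (1.4468)
  f(x*)   = 2.2128

x* = (1.2979, -1.4681), lambda* = (1.4468)


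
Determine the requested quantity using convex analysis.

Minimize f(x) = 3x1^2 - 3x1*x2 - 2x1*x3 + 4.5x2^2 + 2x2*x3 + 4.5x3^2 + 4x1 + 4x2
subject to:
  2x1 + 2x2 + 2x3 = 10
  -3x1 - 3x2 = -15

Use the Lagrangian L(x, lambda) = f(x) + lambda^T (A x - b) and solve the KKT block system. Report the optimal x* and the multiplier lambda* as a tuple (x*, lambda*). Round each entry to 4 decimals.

Form the Lagrangian:
  L(x, lambda) = (1/2) x^T Q x + c^T x + lambda^T (A x - b)
Stationarity (grad_x L = 0): Q x + c + A^T lambda = 0.
Primal feasibility: A x = b.

This gives the KKT block system:
  [ Q   A^T ] [ x     ]   [-c ]
  [ A    0  ] [ lambda ] = [ b ]

Solving the linear system:
  x*      = (2.8571, 2.1429, 0)
  lambda* = (0.7143, 5.381)
  f(x*)   = 46.7857

x* = (2.8571, 2.1429, 0), lambda* = (0.7143, 5.381)


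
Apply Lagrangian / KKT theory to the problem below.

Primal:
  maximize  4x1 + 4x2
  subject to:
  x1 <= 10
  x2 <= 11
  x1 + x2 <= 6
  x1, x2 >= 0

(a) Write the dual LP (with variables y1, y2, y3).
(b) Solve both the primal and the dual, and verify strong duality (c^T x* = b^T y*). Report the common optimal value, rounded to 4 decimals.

The standard primal-dual pair for 'max c^T x s.t. A x <= b, x >= 0' is:
  Dual:  min b^T y  s.t.  A^T y >= c,  y >= 0.

So the dual LP is:
  minimize  10y1 + 11y2 + 6y3
  subject to:
    y1 + y3 >= 4
    y2 + y3 >= 4
    y1, y2, y3 >= 0

Solving the primal: x* = (6, 0).
  primal value c^T x* = 24.
Solving the dual: y* = (0, 0, 4).
  dual value b^T y* = 24.
Strong duality: c^T x* = b^T y*. Confirmed.

24


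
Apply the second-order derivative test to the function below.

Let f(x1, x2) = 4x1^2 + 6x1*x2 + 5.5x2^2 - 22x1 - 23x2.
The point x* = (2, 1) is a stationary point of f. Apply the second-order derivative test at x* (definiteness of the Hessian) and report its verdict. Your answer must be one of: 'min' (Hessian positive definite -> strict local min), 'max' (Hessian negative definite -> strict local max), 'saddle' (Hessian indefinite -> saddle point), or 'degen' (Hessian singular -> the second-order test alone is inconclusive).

Compute the Hessian H = grad^2 f:
  H = [[8, 6], [6, 11]]
Verify stationarity: grad f(x*) = H x* + g = (0, 0).
Eigenvalues of H: 3.3153, 15.6847.
Both eigenvalues > 0, so H is positive definite -> x* is a strict local min.

min


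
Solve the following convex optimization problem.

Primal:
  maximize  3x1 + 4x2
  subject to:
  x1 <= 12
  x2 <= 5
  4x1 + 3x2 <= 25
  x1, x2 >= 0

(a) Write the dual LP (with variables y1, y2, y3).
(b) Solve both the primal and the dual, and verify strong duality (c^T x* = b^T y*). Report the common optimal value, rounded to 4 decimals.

The standard primal-dual pair for 'max c^T x s.t. A x <= b, x >= 0' is:
  Dual:  min b^T y  s.t.  A^T y >= c,  y >= 0.

So the dual LP is:
  minimize  12y1 + 5y2 + 25y3
  subject to:
    y1 + 4y3 >= 3
    y2 + 3y3 >= 4
    y1, y2, y3 >= 0

Solving the primal: x* = (2.5, 5).
  primal value c^T x* = 27.5.
Solving the dual: y* = (0, 1.75, 0.75).
  dual value b^T y* = 27.5.
Strong duality: c^T x* = b^T y*. Confirmed.

27.5


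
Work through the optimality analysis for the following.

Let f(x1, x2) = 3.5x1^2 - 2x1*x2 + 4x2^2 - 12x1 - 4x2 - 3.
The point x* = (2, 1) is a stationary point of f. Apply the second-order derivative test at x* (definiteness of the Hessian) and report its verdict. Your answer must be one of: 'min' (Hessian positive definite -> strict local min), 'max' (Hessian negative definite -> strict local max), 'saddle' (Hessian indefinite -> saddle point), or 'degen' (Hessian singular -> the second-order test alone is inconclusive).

Compute the Hessian H = grad^2 f:
  H = [[7, -2], [-2, 8]]
Verify stationarity: grad f(x*) = H x* + g = (0, 0).
Eigenvalues of H: 5.4384, 9.5616.
Both eigenvalues > 0, so H is positive definite -> x* is a strict local min.

min


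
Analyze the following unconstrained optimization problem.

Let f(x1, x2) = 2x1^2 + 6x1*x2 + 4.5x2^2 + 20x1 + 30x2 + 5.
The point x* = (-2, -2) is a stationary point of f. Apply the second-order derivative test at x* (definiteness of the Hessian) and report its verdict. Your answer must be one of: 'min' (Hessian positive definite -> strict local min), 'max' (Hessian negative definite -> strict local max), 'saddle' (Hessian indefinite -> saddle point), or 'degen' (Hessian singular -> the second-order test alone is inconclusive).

Compute the Hessian H = grad^2 f:
  H = [[4, 6], [6, 9]]
Verify stationarity: grad f(x*) = H x* + g = (0, 0).
Eigenvalues of H: 0, 13.
H has a zero eigenvalue (singular; positive semidefinite but not definite), so H is neither positive definite, negative definite, nor indefinite. The second-order test alone is inconclusive -> degen.
(Indeed, f is constant along the null direction of H through x*, so x* is not a strict local extremum.)

degen


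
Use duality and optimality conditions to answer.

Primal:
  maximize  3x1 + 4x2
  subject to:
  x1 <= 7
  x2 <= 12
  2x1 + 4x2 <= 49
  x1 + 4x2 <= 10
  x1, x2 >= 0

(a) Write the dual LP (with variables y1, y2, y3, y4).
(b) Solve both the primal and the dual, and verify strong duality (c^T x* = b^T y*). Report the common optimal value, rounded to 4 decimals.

The standard primal-dual pair for 'max c^T x s.t. A x <= b, x >= 0' is:
  Dual:  min b^T y  s.t.  A^T y >= c,  y >= 0.

So the dual LP is:
  minimize  7y1 + 12y2 + 49y3 + 10y4
  subject to:
    y1 + 2y3 + y4 >= 3
    y2 + 4y3 + 4y4 >= 4
    y1, y2, y3, y4 >= 0

Solving the primal: x* = (7, 0.75).
  primal value c^T x* = 24.
Solving the dual: y* = (2, 0, 0, 1).
  dual value b^T y* = 24.
Strong duality: c^T x* = b^T y*. Confirmed.

24


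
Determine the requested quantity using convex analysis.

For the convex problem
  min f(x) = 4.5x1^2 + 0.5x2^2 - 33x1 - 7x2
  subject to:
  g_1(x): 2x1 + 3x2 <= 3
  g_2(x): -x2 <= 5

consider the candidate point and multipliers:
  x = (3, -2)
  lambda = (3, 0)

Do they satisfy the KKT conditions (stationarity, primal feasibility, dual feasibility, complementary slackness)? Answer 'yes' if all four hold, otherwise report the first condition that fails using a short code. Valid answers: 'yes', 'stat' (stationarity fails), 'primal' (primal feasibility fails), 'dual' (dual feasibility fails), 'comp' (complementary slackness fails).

Gradient of f: grad f(x) = Q x + c = (-6, -9)
Constraint values g_i(x) = a_i^T x - b_i:
  g_1((3, -2)) = -3
  g_2((3, -2)) = -3
Stationarity residual: grad f(x) + sum_i lambda_i a_i = (0, 0)
  -> stationarity OK
Primal feasibility (all g_i <= 0): OK
Dual feasibility (all lambda_i >= 0): OK
Complementary slackness (lambda_i * g_i(x) = 0 for all i): FAILS

Verdict: the first failing condition is complementary_slackness -> comp.

comp


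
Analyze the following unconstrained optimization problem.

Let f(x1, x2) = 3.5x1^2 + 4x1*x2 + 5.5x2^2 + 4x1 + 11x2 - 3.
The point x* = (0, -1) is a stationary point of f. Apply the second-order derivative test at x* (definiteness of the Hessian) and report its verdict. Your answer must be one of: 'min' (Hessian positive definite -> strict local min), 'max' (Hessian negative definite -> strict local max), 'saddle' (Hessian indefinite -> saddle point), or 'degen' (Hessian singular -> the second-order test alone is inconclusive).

Compute the Hessian H = grad^2 f:
  H = [[7, 4], [4, 11]]
Verify stationarity: grad f(x*) = H x* + g = (0, 0).
Eigenvalues of H: 4.5279, 13.4721.
Both eigenvalues > 0, so H is positive definite -> x* is a strict local min.

min


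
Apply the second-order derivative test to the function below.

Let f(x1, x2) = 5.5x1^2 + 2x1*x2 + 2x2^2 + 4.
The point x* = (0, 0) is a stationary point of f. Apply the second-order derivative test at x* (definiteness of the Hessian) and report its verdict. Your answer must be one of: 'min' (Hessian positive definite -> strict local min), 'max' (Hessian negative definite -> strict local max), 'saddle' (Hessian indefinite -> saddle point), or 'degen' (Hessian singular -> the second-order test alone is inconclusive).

Compute the Hessian H = grad^2 f:
  H = [[11, 2], [2, 4]]
Verify stationarity: grad f(x*) = H x* + g = (0, 0).
Eigenvalues of H: 3.4689, 11.5311.
Both eigenvalues > 0, so H is positive definite -> x* is a strict local min.

min


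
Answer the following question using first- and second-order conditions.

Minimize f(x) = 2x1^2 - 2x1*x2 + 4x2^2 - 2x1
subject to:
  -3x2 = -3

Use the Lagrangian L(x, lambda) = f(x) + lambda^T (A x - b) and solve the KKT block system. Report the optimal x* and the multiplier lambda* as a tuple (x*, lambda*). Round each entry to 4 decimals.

Form the Lagrangian:
  L(x, lambda) = (1/2) x^T Q x + c^T x + lambda^T (A x - b)
Stationarity (grad_x L = 0): Q x + c + A^T lambda = 0.
Primal feasibility: A x = b.

This gives the KKT block system:
  [ Q   A^T ] [ x     ]   [-c ]
  [ A    0  ] [ lambda ] = [ b ]

Solving the linear system:
  x*      = (1, 1)
  lambda* = (2)
  f(x*)   = 2

x* = (1, 1), lambda* = (2)


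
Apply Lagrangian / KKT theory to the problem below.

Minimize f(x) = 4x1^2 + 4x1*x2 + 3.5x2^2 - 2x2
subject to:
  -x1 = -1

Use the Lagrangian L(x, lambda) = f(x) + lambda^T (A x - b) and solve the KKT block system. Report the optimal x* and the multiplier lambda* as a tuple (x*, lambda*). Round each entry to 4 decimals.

Form the Lagrangian:
  L(x, lambda) = (1/2) x^T Q x + c^T x + lambda^T (A x - b)
Stationarity (grad_x L = 0): Q x + c + A^T lambda = 0.
Primal feasibility: A x = b.

This gives the KKT block system:
  [ Q   A^T ] [ x     ]   [-c ]
  [ A    0  ] [ lambda ] = [ b ]

Solving the linear system:
  x*      = (1, -0.2857)
  lambda* = (6.8571)
  f(x*)   = 3.7143

x* = (1, -0.2857), lambda* = (6.8571)


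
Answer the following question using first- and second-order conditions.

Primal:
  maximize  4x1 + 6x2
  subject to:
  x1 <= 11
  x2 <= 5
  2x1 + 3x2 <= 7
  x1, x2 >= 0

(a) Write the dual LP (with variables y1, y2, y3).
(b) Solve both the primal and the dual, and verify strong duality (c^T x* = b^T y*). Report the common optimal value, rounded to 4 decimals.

The standard primal-dual pair for 'max c^T x s.t. A x <= b, x >= 0' is:
  Dual:  min b^T y  s.t.  A^T y >= c,  y >= 0.

So the dual LP is:
  minimize  11y1 + 5y2 + 7y3
  subject to:
    y1 + 2y3 >= 4
    y2 + 3y3 >= 6
    y1, y2, y3 >= 0

Solving the primal: x* = (3.5, 0).
  primal value c^T x* = 14.
Solving the dual: y* = (0, 0, 2).
  dual value b^T y* = 14.
Strong duality: c^T x* = b^T y*. Confirmed.

14


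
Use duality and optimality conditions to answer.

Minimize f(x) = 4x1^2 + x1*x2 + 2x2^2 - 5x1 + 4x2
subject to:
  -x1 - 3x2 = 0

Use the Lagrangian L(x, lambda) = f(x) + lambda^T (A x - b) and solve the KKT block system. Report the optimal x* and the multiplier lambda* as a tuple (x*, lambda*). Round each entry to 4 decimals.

Form the Lagrangian:
  L(x, lambda) = (1/2) x^T Q x + c^T x + lambda^T (A x - b)
Stationarity (grad_x L = 0): Q x + c + A^T lambda = 0.
Primal feasibility: A x = b.

This gives the KKT block system:
  [ Q   A^T ] [ x     ]   [-c ]
  [ A    0  ] [ lambda ] = [ b ]

Solving the linear system:
  x*      = (0.8143, -0.2714)
  lambda* = (1.2429)
  f(x*)   = -2.5786

x* = (0.8143, -0.2714), lambda* = (1.2429)


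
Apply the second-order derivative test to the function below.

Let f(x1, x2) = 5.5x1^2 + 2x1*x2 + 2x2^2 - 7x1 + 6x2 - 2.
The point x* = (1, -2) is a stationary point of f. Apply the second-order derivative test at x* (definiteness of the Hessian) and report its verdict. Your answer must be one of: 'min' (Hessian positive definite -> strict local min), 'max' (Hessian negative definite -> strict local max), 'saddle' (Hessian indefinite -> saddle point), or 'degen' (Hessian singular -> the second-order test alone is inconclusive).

Compute the Hessian H = grad^2 f:
  H = [[11, 2], [2, 4]]
Verify stationarity: grad f(x*) = H x* + g = (0, 0).
Eigenvalues of H: 3.4689, 11.5311.
Both eigenvalues > 0, so H is positive definite -> x* is a strict local min.

min


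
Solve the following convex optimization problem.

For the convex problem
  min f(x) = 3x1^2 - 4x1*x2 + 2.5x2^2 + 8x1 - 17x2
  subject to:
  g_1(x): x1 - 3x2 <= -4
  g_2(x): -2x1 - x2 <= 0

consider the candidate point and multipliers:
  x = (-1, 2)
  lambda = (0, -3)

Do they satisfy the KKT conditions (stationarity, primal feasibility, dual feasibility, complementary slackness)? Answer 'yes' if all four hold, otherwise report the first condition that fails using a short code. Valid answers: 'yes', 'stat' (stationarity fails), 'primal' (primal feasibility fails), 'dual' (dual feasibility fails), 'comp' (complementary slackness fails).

Gradient of f: grad f(x) = Q x + c = (-6, -3)
Constraint values g_i(x) = a_i^T x - b_i:
  g_1((-1, 2)) = -3
  g_2((-1, 2)) = 0
Stationarity residual: grad f(x) + sum_i lambda_i a_i = (0, 0)
  -> stationarity OK
Primal feasibility (all g_i <= 0): OK
Dual feasibility (all lambda_i >= 0): FAILS
Complementary slackness (lambda_i * g_i(x) = 0 for all i): OK

Verdict: the first failing condition is dual_feasibility -> dual.

dual


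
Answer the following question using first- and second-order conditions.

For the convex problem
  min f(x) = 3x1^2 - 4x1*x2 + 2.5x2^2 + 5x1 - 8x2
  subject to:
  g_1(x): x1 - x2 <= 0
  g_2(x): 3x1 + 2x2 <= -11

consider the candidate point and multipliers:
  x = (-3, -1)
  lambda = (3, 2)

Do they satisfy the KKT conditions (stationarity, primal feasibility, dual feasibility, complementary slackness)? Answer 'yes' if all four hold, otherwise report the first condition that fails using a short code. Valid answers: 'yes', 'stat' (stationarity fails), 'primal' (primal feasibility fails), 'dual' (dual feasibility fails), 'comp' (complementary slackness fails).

Gradient of f: grad f(x) = Q x + c = (-9, -1)
Constraint values g_i(x) = a_i^T x - b_i:
  g_1((-3, -1)) = -2
  g_2((-3, -1)) = 0
Stationarity residual: grad f(x) + sum_i lambda_i a_i = (0, 0)
  -> stationarity OK
Primal feasibility (all g_i <= 0): OK
Dual feasibility (all lambda_i >= 0): OK
Complementary slackness (lambda_i * g_i(x) = 0 for all i): FAILS

Verdict: the first failing condition is complementary_slackness -> comp.

comp


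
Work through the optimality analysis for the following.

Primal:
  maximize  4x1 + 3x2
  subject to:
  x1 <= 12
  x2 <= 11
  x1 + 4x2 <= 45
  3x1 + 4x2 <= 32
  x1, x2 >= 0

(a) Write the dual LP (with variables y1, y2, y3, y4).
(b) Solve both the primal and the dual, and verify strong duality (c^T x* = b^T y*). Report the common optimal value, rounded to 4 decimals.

The standard primal-dual pair for 'max c^T x s.t. A x <= b, x >= 0' is:
  Dual:  min b^T y  s.t.  A^T y >= c,  y >= 0.

So the dual LP is:
  minimize  12y1 + 11y2 + 45y3 + 32y4
  subject to:
    y1 + y3 + 3y4 >= 4
    y2 + 4y3 + 4y4 >= 3
    y1, y2, y3, y4 >= 0

Solving the primal: x* = (10.6667, 0).
  primal value c^T x* = 42.6667.
Solving the dual: y* = (0, 0, 0, 1.3333).
  dual value b^T y* = 42.6667.
Strong duality: c^T x* = b^T y*. Confirmed.

42.6667


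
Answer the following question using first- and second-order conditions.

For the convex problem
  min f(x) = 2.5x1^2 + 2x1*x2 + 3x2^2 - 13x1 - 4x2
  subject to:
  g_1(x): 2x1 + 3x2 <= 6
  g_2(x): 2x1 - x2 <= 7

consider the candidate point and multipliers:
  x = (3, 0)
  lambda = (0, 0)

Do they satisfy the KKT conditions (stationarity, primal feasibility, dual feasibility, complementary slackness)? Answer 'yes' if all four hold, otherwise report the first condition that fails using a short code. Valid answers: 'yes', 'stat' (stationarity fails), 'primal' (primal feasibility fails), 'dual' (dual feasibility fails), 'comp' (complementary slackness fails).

Gradient of f: grad f(x) = Q x + c = (2, 2)
Constraint values g_i(x) = a_i^T x - b_i:
  g_1((3, 0)) = 0
  g_2((3, 0)) = -1
Stationarity residual: grad f(x) + sum_i lambda_i a_i = (2, 2)
  -> stationarity FAILS
Primal feasibility (all g_i <= 0): OK
Dual feasibility (all lambda_i >= 0): OK
Complementary slackness (lambda_i * g_i(x) = 0 for all i): OK

Verdict: the first failing condition is stationarity -> stat.

stat


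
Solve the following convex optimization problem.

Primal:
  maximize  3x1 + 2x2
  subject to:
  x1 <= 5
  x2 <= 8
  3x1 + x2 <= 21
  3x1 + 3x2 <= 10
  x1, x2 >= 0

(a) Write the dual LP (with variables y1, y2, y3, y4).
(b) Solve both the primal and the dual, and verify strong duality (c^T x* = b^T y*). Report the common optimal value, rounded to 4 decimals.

The standard primal-dual pair for 'max c^T x s.t. A x <= b, x >= 0' is:
  Dual:  min b^T y  s.t.  A^T y >= c,  y >= 0.

So the dual LP is:
  minimize  5y1 + 8y2 + 21y3 + 10y4
  subject to:
    y1 + 3y3 + 3y4 >= 3
    y2 + y3 + 3y4 >= 2
    y1, y2, y3, y4 >= 0

Solving the primal: x* = (3.3333, 0).
  primal value c^T x* = 10.
Solving the dual: y* = (0, 0, 0, 1).
  dual value b^T y* = 10.
Strong duality: c^T x* = b^T y*. Confirmed.

10


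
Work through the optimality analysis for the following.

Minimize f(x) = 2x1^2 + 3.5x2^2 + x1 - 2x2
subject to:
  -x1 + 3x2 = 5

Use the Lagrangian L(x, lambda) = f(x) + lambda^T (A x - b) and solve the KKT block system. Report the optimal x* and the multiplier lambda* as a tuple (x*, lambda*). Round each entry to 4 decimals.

Form the Lagrangian:
  L(x, lambda) = (1/2) x^T Q x + c^T x + lambda^T (A x - b)
Stationarity (grad_x L = 0): Q x + c + A^T lambda = 0.
Primal feasibility: A x = b.

This gives the KKT block system:
  [ Q   A^T ] [ x     ]   [-c ]
  [ A    0  ] [ lambda ] = [ b ]

Solving the linear system:
  x*      = (-0.8837, 1.3721)
  lambda* = (-2.5349)
  f(x*)   = 4.5233

x* = (-0.8837, 1.3721), lambda* = (-2.5349)


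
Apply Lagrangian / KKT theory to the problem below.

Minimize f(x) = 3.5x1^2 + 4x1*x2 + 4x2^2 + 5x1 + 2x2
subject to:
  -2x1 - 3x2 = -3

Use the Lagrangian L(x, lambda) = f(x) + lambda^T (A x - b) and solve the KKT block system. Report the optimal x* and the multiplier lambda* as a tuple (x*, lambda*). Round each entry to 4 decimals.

Form the Lagrangian:
  L(x, lambda) = (1/2) x^T Q x + c^T x + lambda^T (A x - b)
Stationarity (grad_x L = 0): Q x + c + A^T lambda = 0.
Primal feasibility: A x = b.

This gives the KKT block system:
  [ Q   A^T ] [ x     ]   [-c ]
  [ A    0  ] [ lambda ] = [ b ]

Solving the linear system:
  x*      = (-0.4468, 1.2979)
  lambda* = (3.5319)
  f(x*)   = 5.4787

x* = (-0.4468, 1.2979), lambda* = (3.5319)


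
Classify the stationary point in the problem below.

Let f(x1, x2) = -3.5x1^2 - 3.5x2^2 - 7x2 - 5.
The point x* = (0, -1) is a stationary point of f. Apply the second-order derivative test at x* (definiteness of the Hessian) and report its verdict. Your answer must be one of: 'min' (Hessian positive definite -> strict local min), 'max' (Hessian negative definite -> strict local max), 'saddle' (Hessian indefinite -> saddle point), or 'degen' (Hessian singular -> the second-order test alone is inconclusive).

Compute the Hessian H = grad^2 f:
  H = [[-7, 0], [0, -7]]
Verify stationarity: grad f(x*) = H x* + g = (0, 0).
Eigenvalues of H: -7, -7.
Both eigenvalues < 0, so H is negative definite -> x* is a strict local max.

max


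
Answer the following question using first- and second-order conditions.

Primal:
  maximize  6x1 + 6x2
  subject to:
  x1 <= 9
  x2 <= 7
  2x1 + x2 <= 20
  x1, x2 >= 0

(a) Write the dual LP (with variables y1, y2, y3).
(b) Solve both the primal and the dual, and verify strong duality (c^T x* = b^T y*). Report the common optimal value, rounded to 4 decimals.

The standard primal-dual pair for 'max c^T x s.t. A x <= b, x >= 0' is:
  Dual:  min b^T y  s.t.  A^T y >= c,  y >= 0.

So the dual LP is:
  minimize  9y1 + 7y2 + 20y3
  subject to:
    y1 + 2y3 >= 6
    y2 + y3 >= 6
    y1, y2, y3 >= 0

Solving the primal: x* = (6.5, 7).
  primal value c^T x* = 81.
Solving the dual: y* = (0, 3, 3).
  dual value b^T y* = 81.
Strong duality: c^T x* = b^T y*. Confirmed.

81


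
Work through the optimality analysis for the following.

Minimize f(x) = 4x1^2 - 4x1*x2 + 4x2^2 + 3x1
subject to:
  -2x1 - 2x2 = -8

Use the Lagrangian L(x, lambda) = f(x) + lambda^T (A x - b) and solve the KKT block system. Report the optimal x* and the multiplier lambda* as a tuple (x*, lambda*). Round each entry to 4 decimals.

Form the Lagrangian:
  L(x, lambda) = (1/2) x^T Q x + c^T x + lambda^T (A x - b)
Stationarity (grad_x L = 0): Q x + c + A^T lambda = 0.
Primal feasibility: A x = b.

This gives the KKT block system:
  [ Q   A^T ] [ x     ]   [-c ]
  [ A    0  ] [ lambda ] = [ b ]

Solving the linear system:
  x*      = (1.875, 2.125)
  lambda* = (4.75)
  f(x*)   = 21.8125

x* = (1.875, 2.125), lambda* = (4.75)


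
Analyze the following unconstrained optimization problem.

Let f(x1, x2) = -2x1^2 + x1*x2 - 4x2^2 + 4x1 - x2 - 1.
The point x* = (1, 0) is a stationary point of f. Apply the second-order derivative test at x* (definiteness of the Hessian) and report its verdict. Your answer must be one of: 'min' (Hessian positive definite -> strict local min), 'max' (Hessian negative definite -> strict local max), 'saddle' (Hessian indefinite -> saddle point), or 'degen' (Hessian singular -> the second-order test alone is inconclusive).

Compute the Hessian H = grad^2 f:
  H = [[-4, 1], [1, -8]]
Verify stationarity: grad f(x*) = H x* + g = (0, 0).
Eigenvalues of H: -8.2361, -3.7639.
Both eigenvalues < 0, so H is negative definite -> x* is a strict local max.

max


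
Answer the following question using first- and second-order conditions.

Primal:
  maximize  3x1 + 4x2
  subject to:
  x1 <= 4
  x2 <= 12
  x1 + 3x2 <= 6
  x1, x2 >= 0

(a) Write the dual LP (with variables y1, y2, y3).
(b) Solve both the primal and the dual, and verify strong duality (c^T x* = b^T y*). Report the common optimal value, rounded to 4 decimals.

The standard primal-dual pair for 'max c^T x s.t. A x <= b, x >= 0' is:
  Dual:  min b^T y  s.t.  A^T y >= c,  y >= 0.

So the dual LP is:
  minimize  4y1 + 12y2 + 6y3
  subject to:
    y1 + y3 >= 3
    y2 + 3y3 >= 4
    y1, y2, y3 >= 0

Solving the primal: x* = (4, 0.6667).
  primal value c^T x* = 14.6667.
Solving the dual: y* = (1.6667, 0, 1.3333).
  dual value b^T y* = 14.6667.
Strong duality: c^T x* = b^T y*. Confirmed.

14.6667


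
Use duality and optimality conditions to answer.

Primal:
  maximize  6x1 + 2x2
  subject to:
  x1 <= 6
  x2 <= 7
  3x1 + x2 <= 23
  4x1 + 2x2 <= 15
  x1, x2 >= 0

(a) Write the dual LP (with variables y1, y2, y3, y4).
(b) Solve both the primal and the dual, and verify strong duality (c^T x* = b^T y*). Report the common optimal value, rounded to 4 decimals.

The standard primal-dual pair for 'max c^T x s.t. A x <= b, x >= 0' is:
  Dual:  min b^T y  s.t.  A^T y >= c,  y >= 0.

So the dual LP is:
  minimize  6y1 + 7y2 + 23y3 + 15y4
  subject to:
    y1 + 3y3 + 4y4 >= 6
    y2 + y3 + 2y4 >= 2
    y1, y2, y3, y4 >= 0

Solving the primal: x* = (3.75, 0).
  primal value c^T x* = 22.5.
Solving the dual: y* = (0, 0, 0, 1.5).
  dual value b^T y* = 22.5.
Strong duality: c^T x* = b^T y*. Confirmed.

22.5


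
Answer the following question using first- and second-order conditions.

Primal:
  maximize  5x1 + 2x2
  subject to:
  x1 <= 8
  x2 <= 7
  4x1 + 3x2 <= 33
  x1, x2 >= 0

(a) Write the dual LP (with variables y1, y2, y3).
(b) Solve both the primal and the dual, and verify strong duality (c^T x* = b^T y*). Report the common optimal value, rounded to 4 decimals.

The standard primal-dual pair for 'max c^T x s.t. A x <= b, x >= 0' is:
  Dual:  min b^T y  s.t.  A^T y >= c,  y >= 0.

So the dual LP is:
  minimize  8y1 + 7y2 + 33y3
  subject to:
    y1 + 4y3 >= 5
    y2 + 3y3 >= 2
    y1, y2, y3 >= 0

Solving the primal: x* = (8, 0.3333).
  primal value c^T x* = 40.6667.
Solving the dual: y* = (2.3333, 0, 0.6667).
  dual value b^T y* = 40.6667.
Strong duality: c^T x* = b^T y*. Confirmed.

40.6667


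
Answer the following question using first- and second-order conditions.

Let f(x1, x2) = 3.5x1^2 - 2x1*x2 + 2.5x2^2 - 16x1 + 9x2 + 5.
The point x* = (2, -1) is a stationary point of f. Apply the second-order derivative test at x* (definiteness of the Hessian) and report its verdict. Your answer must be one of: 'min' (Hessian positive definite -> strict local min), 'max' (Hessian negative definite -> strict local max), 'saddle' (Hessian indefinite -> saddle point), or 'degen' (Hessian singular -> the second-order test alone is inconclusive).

Compute the Hessian H = grad^2 f:
  H = [[7, -2], [-2, 5]]
Verify stationarity: grad f(x*) = H x* + g = (0, 0).
Eigenvalues of H: 3.7639, 8.2361.
Both eigenvalues > 0, so H is positive definite -> x* is a strict local min.

min


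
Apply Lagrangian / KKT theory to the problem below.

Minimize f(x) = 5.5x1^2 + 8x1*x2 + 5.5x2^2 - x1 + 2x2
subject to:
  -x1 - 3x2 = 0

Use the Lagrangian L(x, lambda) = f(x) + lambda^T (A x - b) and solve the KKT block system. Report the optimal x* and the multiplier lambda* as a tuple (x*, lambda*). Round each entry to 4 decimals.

Form the Lagrangian:
  L(x, lambda) = (1/2) x^T Q x + c^T x + lambda^T (A x - b)
Stationarity (grad_x L = 0): Q x + c + A^T lambda = 0.
Primal feasibility: A x = b.

This gives the KKT block system:
  [ Q   A^T ] [ x     ]   [-c ]
  [ A    0  ] [ lambda ] = [ b ]

Solving the linear system:
  x*      = (0.2419, -0.0806)
  lambda* = (1.0161)
  f(x*)   = -0.2016

x* = (0.2419, -0.0806), lambda* = (1.0161)


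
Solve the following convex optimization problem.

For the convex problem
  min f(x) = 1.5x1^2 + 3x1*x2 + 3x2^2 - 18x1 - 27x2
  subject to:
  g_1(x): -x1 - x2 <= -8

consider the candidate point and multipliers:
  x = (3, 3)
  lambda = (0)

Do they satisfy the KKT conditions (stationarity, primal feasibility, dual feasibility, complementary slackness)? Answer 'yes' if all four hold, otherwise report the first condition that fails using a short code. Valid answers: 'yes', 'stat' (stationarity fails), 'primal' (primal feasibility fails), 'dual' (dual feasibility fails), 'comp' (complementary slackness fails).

Gradient of f: grad f(x) = Q x + c = (0, 0)
Constraint values g_i(x) = a_i^T x - b_i:
  g_1((3, 3)) = 2
Stationarity residual: grad f(x) + sum_i lambda_i a_i = (0, 0)
  -> stationarity OK
Primal feasibility (all g_i <= 0): FAILS
Dual feasibility (all lambda_i >= 0): OK
Complementary slackness (lambda_i * g_i(x) = 0 for all i): OK

Verdict: the first failing condition is primal_feasibility -> primal.

primal


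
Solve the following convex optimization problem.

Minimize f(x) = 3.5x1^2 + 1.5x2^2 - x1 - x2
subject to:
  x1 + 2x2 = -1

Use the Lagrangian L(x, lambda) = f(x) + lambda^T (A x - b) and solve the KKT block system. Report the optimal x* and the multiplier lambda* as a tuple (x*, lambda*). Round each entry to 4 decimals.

Form the Lagrangian:
  L(x, lambda) = (1/2) x^T Q x + c^T x + lambda^T (A x - b)
Stationarity (grad_x L = 0): Q x + c + A^T lambda = 0.
Primal feasibility: A x = b.

This gives the KKT block system:
  [ Q   A^T ] [ x     ]   [-c ]
  [ A    0  ] [ lambda ] = [ b ]

Solving the linear system:
  x*      = (-0.0323, -0.4839)
  lambda* = (1.2258)
  f(x*)   = 0.871

x* = (-0.0323, -0.4839), lambda* = (1.2258)


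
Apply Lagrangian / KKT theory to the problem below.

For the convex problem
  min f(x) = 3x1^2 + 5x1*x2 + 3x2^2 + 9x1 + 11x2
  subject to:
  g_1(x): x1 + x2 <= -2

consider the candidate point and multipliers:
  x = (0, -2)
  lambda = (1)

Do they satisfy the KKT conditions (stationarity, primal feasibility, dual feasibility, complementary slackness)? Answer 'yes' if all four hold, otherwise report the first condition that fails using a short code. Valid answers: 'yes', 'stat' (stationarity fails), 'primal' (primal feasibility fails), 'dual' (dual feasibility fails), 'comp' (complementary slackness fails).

Gradient of f: grad f(x) = Q x + c = (-1, -1)
Constraint values g_i(x) = a_i^T x - b_i:
  g_1((0, -2)) = 0
Stationarity residual: grad f(x) + sum_i lambda_i a_i = (0, 0)
  -> stationarity OK
Primal feasibility (all g_i <= 0): OK
Dual feasibility (all lambda_i >= 0): OK
Complementary slackness (lambda_i * g_i(x) = 0 for all i): OK

Verdict: yes, KKT holds.

yes


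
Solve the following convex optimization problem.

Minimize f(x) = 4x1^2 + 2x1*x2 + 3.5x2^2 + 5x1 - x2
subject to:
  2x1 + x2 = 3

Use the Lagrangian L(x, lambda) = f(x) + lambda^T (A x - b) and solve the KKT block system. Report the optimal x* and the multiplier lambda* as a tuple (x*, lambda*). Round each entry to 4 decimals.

Form the Lagrangian:
  L(x, lambda) = (1/2) x^T Q x + c^T x + lambda^T (A x - b)
Stationarity (grad_x L = 0): Q x + c + A^T lambda = 0.
Primal feasibility: A x = b.

This gives the KKT block system:
  [ Q   A^T ] [ x     ]   [-c ]
  [ A    0  ] [ lambda ] = [ b ]

Solving the linear system:
  x*      = (1.0357, 0.9286)
  lambda* = (-7.5714)
  f(x*)   = 13.4821

x* = (1.0357, 0.9286), lambda* = (-7.5714)


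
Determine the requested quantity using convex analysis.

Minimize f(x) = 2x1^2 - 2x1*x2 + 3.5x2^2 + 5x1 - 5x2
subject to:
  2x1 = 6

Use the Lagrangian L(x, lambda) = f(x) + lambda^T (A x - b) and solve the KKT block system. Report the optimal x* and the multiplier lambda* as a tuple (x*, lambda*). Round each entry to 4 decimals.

Form the Lagrangian:
  L(x, lambda) = (1/2) x^T Q x + c^T x + lambda^T (A x - b)
Stationarity (grad_x L = 0): Q x + c + A^T lambda = 0.
Primal feasibility: A x = b.

This gives the KKT block system:
  [ Q   A^T ] [ x     ]   [-c ]
  [ A    0  ] [ lambda ] = [ b ]

Solving the linear system:
  x*      = (3, 1.5714)
  lambda* = (-6.9286)
  f(x*)   = 24.3571

x* = (3, 1.5714), lambda* = (-6.9286)
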